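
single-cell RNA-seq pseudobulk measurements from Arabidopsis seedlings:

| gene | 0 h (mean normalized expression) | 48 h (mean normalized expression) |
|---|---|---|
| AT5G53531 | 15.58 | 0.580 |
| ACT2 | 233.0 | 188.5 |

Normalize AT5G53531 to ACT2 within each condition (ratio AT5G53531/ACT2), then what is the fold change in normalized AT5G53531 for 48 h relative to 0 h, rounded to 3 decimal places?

AT5G53531/ACT2 (0 h) = 15.58 / 233.0 = 0.066867
AT5G53531/ACT2 (48 h) = 0.580 / 188.5 = 0.0030769
Fold change = 0.0030769 / 0.066867 = 0.0460

0.046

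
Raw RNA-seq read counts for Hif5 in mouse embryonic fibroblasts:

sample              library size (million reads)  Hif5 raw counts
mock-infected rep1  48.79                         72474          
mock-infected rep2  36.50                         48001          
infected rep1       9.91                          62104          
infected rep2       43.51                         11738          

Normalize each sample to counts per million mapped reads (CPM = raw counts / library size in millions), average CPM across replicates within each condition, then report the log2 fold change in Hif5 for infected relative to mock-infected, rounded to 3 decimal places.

1.223

CPM(mock-infected rep1) = 72474 / 48.79 = 1485.4273
CPM(mock-infected rep2) = 48001 / 36.50 = 1315.0959
CPM(infected rep1) = 62104 / 9.91 = 6266.8012
CPM(infected rep2) = 11738 / 43.51 = 269.7771
mean CPM(mock-infected) = 1400.2616; mean CPM(infected) = 3268.2891
Fold change = 3268.2891 / 1400.2616 = 2.33406
log2(2.33406) = 1.2228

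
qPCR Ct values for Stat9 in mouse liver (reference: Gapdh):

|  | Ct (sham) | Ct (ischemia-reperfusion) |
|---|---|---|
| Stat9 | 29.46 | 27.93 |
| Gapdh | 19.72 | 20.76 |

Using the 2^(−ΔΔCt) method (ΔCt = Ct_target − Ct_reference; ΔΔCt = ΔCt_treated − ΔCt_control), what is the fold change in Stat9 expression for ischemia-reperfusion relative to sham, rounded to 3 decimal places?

ΔCt(sham) = 29.460 − 19.720 = 9.740
ΔCt(ischemia-reperfusion) = 27.930 − 20.760 = 7.170
ΔΔCt = 7.170 − 9.740 = -2.570
Fold change = 2^(−(-2.570)) = 2^2.570 = 5.9381

5.938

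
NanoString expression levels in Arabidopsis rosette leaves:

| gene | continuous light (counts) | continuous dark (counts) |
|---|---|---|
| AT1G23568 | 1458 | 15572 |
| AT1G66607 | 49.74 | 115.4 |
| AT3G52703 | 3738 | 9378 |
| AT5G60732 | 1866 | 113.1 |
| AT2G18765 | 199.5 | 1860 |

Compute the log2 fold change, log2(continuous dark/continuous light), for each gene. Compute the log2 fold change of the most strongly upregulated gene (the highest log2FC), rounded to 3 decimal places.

3.417

log2(15572/1458) = 3.417  (AT1G23568)
log2(115.4/49.74) = 1.214  (AT1G66607)
log2(9378/3738) = 1.327  (AT3G52703)
log2(113.1/1866) = -4.044  (AT5G60732)
log2(1860/199.5) = 3.221  (AT2G18765)
AT1G23568 is most strongly upregulated.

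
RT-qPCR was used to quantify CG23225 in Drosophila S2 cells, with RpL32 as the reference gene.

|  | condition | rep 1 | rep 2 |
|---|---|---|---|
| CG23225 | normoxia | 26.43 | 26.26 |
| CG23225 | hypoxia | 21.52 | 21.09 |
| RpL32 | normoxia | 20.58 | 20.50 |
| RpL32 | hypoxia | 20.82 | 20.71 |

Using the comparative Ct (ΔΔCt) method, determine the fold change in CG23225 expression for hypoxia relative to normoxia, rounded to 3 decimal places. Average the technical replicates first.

Mean Ct: CG23225 normoxia 26.345; CG23225 hypoxia 21.305; RpL32 normoxia 20.540; RpL32 hypoxia 20.765
ΔCt(normoxia) = 26.345 − 20.540 = 5.805
ΔCt(hypoxia) = 21.305 − 20.765 = 0.540
ΔΔCt = 0.540 − 5.805 = -5.265
Fold change = 2^(−(-5.265)) = 2^5.265 = 38.4524

38.452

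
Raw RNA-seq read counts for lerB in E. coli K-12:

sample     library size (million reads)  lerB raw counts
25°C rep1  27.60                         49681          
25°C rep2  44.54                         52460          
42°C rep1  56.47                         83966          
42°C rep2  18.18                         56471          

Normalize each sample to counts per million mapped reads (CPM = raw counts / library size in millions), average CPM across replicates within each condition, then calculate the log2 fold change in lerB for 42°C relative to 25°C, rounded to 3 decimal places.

CPM(25°C rep1) = 49681 / 27.60 = 1800.0362
CPM(25°C rep2) = 52460 / 44.54 = 1177.8177
CPM(42°C rep1) = 83966 / 56.47 = 1486.9134
CPM(42°C rep2) = 56471 / 18.18 = 3106.2156
mean CPM(25°C) = 1488.9270; mean CPM(42°C) = 2296.5645
Fold change = 2296.5645 / 1488.9270 = 1.54243
log2(1.54243) = 0.6252

0.625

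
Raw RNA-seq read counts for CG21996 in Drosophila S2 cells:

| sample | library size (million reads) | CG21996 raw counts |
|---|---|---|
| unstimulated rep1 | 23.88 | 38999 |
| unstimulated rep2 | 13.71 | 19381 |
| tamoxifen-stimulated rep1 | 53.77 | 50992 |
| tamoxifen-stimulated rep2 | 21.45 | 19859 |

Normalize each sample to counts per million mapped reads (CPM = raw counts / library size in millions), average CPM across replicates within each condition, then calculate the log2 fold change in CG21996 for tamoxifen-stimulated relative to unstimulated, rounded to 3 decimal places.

CPM(unstimulated rep1) = 38999 / 23.88 = 1633.1240
CPM(unstimulated rep2) = 19381 / 13.71 = 1413.6397
CPM(tamoxifen-stimulated rep1) = 50992 / 53.77 = 948.3355
CPM(tamoxifen-stimulated rep2) = 19859 / 21.45 = 925.8275
mean CPM(unstimulated) = 1523.3818; mean CPM(tamoxifen-stimulated) = 937.0815
Fold change = 937.0815 / 1523.3818 = 0.61513
log2(0.61513) = -0.7010

-0.701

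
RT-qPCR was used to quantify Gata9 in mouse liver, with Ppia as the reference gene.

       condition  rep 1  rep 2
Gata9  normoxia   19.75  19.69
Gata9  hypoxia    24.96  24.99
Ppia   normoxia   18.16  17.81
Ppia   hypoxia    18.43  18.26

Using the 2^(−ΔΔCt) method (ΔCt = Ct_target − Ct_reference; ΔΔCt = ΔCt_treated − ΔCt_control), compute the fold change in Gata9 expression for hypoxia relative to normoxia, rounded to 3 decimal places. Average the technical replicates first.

0.034

Mean Ct: Gata9 normoxia 19.720; Gata9 hypoxia 24.975; Ppia normoxia 17.985; Ppia hypoxia 18.345
ΔCt(normoxia) = 19.720 − 17.985 = 1.735
ΔCt(hypoxia) = 24.975 − 18.345 = 6.630
ΔΔCt = 6.630 − 1.735 = 4.895
Fold change = 2^(−4.895) = 0.0336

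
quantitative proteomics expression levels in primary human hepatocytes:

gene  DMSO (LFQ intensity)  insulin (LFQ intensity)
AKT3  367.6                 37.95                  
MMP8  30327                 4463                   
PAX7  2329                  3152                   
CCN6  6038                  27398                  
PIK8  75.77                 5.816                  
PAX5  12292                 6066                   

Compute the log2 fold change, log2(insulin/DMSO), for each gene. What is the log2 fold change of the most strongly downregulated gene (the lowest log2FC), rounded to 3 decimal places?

-3.704

log2(37.95/367.6) = -3.276  (AKT3)
log2(4463/30327) = -2.765  (MMP8)
log2(3152/2329) = 0.437  (PAX7)
log2(27398/6038) = 2.182  (CCN6)
log2(5.816/75.77) = -3.704  (PIK8)
log2(6066/12292) = -1.019  (PAX5)
PIK8 is most strongly downregulated.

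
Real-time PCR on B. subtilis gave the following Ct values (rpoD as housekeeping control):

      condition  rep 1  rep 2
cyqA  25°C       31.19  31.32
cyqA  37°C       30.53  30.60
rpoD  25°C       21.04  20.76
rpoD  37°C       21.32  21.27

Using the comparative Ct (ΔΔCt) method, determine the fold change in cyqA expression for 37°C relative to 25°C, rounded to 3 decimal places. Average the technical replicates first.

Mean Ct: cyqA 25°C 31.255; cyqA 37°C 30.565; rpoD 25°C 20.900; rpoD 37°C 21.295
ΔCt(25°C) = 31.255 − 20.900 = 10.355
ΔCt(37°C) = 30.565 − 21.295 = 9.270
ΔΔCt = 9.270 − 10.355 = -1.085
Fold change = 2^(−(-1.085)) = 2^1.085 = 2.1214

2.121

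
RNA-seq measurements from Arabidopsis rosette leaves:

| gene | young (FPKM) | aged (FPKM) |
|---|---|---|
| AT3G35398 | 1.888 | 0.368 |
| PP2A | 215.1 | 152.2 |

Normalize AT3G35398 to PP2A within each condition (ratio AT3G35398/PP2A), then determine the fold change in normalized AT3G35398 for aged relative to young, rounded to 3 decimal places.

AT3G35398/PP2A (young) = 1.888 / 215.1 = 0.0087773
AT3G35398/PP2A (aged) = 0.368 / 152.2 = 0.0024179
Fold change = 0.0024179 / 0.0087773 = 0.2755

0.275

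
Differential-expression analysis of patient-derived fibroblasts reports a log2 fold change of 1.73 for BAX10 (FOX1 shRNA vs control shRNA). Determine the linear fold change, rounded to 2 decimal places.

Fold change = 2^(1.73) = 3.317

3.32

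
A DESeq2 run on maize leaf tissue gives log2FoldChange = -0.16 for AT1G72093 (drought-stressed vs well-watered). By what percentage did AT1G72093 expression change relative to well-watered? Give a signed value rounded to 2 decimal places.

Fold change = 2^(-0.16) = 0.8950
Percent change = (FC − 1) × 100% = (0.8950 − 1) × 100 = -10.50%

-10.50%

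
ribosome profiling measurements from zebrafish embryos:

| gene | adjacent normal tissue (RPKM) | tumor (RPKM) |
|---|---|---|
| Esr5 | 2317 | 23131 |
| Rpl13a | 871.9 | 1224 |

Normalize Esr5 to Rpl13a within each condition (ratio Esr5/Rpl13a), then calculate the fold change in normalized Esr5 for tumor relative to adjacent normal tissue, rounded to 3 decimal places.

7.111

Esr5/Rpl13a (adjacent normal tissue) = 2317 / 871.9 = 2.6574
Esr5/Rpl13a (tumor) = 23131 / 1224 = 18.898
Fold change = 18.898 / 2.6574 = 7.1114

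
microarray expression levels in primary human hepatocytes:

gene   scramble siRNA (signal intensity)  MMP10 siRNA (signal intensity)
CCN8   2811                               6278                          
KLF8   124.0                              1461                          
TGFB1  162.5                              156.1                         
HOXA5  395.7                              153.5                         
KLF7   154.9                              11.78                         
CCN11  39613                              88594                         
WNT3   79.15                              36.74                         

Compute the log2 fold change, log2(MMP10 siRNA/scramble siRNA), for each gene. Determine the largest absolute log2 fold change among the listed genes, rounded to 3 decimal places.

log2(6278/2811) = 1.159  (CCN8)
log2(1461/124.0) = 3.559  (KLF8)
log2(156.1/162.5) = -0.058  (TGFB1)
log2(153.5/395.7) = -1.366  (HOXA5)
log2(11.78/154.9) = -3.717  (KLF7)
log2(88594/39613) = 1.161  (CCN11)
log2(36.74/79.15) = -1.107  (WNT3)
The largest magnitude belongs to KLF7.

3.717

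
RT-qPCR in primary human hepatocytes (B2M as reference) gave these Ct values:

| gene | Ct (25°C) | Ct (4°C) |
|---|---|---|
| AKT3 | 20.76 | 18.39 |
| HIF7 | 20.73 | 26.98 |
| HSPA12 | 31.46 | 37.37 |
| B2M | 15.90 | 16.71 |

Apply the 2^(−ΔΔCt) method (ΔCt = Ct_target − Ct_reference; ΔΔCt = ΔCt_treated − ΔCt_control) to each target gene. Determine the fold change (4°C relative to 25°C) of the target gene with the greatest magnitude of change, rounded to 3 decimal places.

AKT3: ΔΔCt = (18.39−16.71) − (20.76−15.90) = 1.68 − 4.86 = -3.18; fold change = 2^3.18 = 9.063
HIF7: ΔΔCt = (26.98−16.71) − (20.73−15.90) = 10.27 − 4.83 = 5.44; fold change = 2^-5.44 = 0.023
HSPA12: ΔΔCt = (37.37−16.71) − (31.46−15.90) = 20.66 − 15.56 = 5.10; fold change = 2^-5.10 = 0.029
HIF7 has the largest |ΔΔCt| = 5.44.

0.023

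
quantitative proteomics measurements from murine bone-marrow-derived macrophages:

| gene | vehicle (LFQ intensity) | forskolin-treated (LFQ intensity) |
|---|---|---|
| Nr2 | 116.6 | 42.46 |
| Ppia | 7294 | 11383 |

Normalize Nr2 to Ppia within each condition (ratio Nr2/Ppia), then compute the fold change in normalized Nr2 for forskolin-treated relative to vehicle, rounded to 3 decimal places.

Nr2/Ppia (vehicle) = 116.6 / 7294 = 0.015986
Nr2/Ppia (forskolin-treated) = 42.46 / 11383 = 0.0037301
Fold change = 0.0037301 / 0.015986 = 0.2333

0.233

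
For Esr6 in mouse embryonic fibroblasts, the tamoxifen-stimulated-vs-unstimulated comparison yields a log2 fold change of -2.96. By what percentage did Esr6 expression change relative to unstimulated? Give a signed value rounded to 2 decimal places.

Fold change = 2^(-2.96) = 0.1285
Percent change = (FC − 1) × 100% = (0.1285 − 1) × 100 = -87.15%

-87.15%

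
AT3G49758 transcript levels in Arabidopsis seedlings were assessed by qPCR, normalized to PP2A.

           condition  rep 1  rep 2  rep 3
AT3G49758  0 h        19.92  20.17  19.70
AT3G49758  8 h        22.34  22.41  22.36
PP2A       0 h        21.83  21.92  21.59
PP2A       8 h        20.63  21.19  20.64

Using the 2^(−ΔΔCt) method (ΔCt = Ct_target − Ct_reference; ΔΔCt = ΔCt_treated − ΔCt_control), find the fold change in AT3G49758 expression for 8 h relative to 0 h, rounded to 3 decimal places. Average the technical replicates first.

0.095

Mean Ct: AT3G49758 0 h 19.930; AT3G49758 8 h 22.370; PP2A 0 h 21.780; PP2A 8 h 20.820
ΔCt(0 h) = 19.930 − 21.780 = -1.850
ΔCt(8 h) = 22.370 − 20.820 = 1.550
ΔΔCt = 1.550 − (-1.850) = 3.400
Fold change = 2^(−3.400) = 0.0947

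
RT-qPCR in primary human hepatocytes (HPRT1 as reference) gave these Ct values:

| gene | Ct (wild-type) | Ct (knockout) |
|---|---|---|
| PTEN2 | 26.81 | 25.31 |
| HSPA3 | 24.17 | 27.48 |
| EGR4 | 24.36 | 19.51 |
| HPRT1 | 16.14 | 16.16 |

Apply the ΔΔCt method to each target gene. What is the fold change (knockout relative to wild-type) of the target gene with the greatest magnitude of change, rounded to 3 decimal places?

29.243

PTEN2: ΔΔCt = (25.31−16.16) − (26.81−16.14) = 9.15 − 10.67 = -1.52; fold change = 2^1.52 = 2.868
HSPA3: ΔΔCt = (27.48−16.16) − (24.17−16.14) = 11.32 − 8.03 = 3.29; fold change = 2^-3.29 = 0.102
EGR4: ΔΔCt = (19.51−16.16) − (24.36−16.14) = 3.35 − 8.22 = -4.87; fold change = 2^4.87 = 29.243
EGR4 has the largest |ΔΔCt| = 4.87.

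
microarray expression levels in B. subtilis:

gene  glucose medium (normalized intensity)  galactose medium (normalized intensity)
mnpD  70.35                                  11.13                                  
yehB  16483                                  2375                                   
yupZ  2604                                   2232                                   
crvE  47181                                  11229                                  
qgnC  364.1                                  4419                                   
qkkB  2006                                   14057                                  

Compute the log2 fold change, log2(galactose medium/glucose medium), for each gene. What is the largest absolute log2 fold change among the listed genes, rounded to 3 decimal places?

3.601

log2(11.13/70.35) = -2.660  (mnpD)
log2(2375/16483) = -2.795  (yehB)
log2(2232/2604) = -0.222  (yupZ)
log2(11229/47181) = -2.071  (crvE)
log2(4419/364.1) = 3.601  (qgnC)
log2(14057/2006) = 2.809  (qkkB)
The largest magnitude belongs to qgnC.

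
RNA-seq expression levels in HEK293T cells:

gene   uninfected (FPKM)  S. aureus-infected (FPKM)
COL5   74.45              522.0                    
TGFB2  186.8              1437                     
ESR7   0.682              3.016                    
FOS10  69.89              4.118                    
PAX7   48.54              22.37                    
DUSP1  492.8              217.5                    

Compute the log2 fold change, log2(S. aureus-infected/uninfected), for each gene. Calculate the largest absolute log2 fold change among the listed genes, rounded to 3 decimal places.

log2(522.0/74.45) = 2.810  (COL5)
log2(1437/186.8) = 2.943  (TGFB2)
log2(3.016/0.682) = 2.145  (ESR7)
log2(4.118/69.89) = -4.085  (FOS10)
log2(22.37/48.54) = -1.118  (PAX7)
log2(217.5/492.8) = -1.180  (DUSP1)
The largest magnitude belongs to FOS10.

4.085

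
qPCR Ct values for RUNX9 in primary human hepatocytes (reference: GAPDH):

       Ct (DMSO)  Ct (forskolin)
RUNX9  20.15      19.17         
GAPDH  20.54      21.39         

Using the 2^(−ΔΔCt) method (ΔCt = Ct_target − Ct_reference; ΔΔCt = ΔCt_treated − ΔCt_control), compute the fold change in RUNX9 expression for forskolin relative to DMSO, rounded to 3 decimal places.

3.555

ΔCt(DMSO) = 20.150 − 20.540 = -0.390
ΔCt(forskolin) = 19.170 − 21.390 = -2.220
ΔΔCt = -2.220 − (-0.390) = -1.830
Fold change = 2^(−(-1.830)) = 2^1.830 = 3.5554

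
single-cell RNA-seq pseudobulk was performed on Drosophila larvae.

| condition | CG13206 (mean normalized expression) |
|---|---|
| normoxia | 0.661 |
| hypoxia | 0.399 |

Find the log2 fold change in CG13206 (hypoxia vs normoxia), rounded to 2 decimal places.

-0.73

Fold change = 0.399 / 0.661 = 0.6036
log2(0.6036) = -0.728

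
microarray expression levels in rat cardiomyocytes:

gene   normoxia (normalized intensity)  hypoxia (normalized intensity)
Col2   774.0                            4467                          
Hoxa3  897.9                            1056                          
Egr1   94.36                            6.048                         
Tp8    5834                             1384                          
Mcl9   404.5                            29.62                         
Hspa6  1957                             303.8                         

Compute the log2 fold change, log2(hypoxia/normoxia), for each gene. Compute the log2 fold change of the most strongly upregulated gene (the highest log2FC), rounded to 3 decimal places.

2.529

log2(4467/774.0) = 2.529  (Col2)
log2(1056/897.9) = 0.234  (Hoxa3)
log2(6.048/94.36) = -3.964  (Egr1)
log2(1384/5834) = -2.076  (Tp8)
log2(29.62/404.5) = -3.771  (Mcl9)
log2(303.8/1957) = -2.687  (Hspa6)
Col2 is most strongly upregulated.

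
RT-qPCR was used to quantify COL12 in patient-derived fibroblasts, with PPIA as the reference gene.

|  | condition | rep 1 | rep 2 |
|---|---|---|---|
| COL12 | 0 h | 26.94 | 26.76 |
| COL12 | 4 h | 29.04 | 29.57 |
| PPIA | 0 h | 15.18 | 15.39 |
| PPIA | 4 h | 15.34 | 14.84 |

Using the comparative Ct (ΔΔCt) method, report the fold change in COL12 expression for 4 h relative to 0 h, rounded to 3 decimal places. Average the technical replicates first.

Mean Ct: COL12 0 h 26.850; COL12 4 h 29.305; PPIA 0 h 15.285; PPIA 4 h 15.090
ΔCt(0 h) = 26.850 − 15.285 = 11.565
ΔCt(4 h) = 29.305 − 15.090 = 14.215
ΔΔCt = 14.215 − 11.565 = 2.650
Fold change = 2^(−2.650) = 0.1593

0.159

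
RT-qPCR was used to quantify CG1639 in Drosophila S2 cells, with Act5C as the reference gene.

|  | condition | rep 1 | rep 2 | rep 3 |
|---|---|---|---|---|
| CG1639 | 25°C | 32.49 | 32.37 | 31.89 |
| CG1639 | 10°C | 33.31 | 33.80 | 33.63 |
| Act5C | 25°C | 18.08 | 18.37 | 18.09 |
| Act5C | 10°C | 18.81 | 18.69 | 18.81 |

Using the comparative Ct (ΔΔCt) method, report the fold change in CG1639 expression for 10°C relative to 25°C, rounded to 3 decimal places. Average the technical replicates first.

0.599

Mean Ct: CG1639 25°C 32.250; CG1639 10°C 33.580; Act5C 25°C 18.180; Act5C 10°C 18.770
ΔCt(25°C) = 32.250 − 18.180 = 14.070
ΔCt(10°C) = 33.580 − 18.770 = 14.810
ΔΔCt = 14.810 − 14.070 = 0.740
Fold change = 2^(−0.740) = 0.5987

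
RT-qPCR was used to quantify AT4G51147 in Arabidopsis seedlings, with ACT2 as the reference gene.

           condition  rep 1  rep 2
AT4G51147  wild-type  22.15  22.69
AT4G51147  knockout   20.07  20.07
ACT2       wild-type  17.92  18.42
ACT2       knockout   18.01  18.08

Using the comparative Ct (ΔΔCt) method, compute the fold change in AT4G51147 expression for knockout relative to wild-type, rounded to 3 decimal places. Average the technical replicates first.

Mean Ct: AT4G51147 wild-type 22.420; AT4G51147 knockout 20.070; ACT2 wild-type 18.170; ACT2 knockout 18.045
ΔCt(wild-type) = 22.420 − 18.170 = 4.250
ΔCt(knockout) = 20.070 − 18.045 = 2.025
ΔΔCt = 2.025 − 4.250 = -2.225
Fold change = 2^(−(-2.225)) = 2^2.225 = 4.6751

4.675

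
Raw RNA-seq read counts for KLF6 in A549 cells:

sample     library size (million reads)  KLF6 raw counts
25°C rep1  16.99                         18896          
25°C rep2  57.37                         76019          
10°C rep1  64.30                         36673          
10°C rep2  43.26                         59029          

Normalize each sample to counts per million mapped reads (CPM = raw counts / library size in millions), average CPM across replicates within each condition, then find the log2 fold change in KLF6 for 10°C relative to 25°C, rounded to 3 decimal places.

-0.333

CPM(25°C rep1) = 18896 / 16.99 = 1112.1836
CPM(25°C rep2) = 76019 / 57.37 = 1325.0654
CPM(10°C rep1) = 36673 / 64.30 = 570.3421
CPM(10°C rep2) = 59029 / 43.26 = 1364.5169
mean CPM(25°C) = 1218.6245; mean CPM(10°C) = 967.4295
Fold change = 967.4295 / 1218.6245 = 0.79387
log2(0.79387) = -0.3330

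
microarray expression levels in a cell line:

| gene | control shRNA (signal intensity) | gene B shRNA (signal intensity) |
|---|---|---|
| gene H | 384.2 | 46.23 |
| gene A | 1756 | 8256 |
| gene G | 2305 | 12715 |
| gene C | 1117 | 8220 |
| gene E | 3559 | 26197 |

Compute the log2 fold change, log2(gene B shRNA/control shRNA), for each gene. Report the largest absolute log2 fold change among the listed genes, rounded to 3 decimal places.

log2(46.23/384.2) = -3.055  (gene H)
log2(8256/1756) = 2.233  (gene A)
log2(12715/2305) = 2.464  (gene G)
log2(8220/1117) = 2.880  (gene C)
log2(26197/3559) = 2.880  (gene E)
The largest magnitude belongs to gene H.

3.055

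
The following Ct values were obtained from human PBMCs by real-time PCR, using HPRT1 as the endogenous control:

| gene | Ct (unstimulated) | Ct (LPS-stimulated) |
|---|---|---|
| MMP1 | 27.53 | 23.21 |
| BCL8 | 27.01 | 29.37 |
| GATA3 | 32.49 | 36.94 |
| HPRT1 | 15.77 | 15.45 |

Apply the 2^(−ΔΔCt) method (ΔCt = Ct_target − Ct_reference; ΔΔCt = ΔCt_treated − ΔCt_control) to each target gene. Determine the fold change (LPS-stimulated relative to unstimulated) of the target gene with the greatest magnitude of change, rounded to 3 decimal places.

MMP1: ΔΔCt = (23.21−15.45) − (27.53−15.77) = 7.76 − 11.76 = -4.00; fold change = 2^4.00 = 16.000
BCL8: ΔΔCt = (29.37−15.45) − (27.01−15.77) = 13.92 − 11.24 = 2.68; fold change = 2^-2.68 = 0.156
GATA3: ΔΔCt = (36.94−15.45) − (32.49−15.77) = 21.49 − 16.72 = 4.77; fold change = 2^-4.77 = 0.037
GATA3 has the largest |ΔΔCt| = 4.77.

0.037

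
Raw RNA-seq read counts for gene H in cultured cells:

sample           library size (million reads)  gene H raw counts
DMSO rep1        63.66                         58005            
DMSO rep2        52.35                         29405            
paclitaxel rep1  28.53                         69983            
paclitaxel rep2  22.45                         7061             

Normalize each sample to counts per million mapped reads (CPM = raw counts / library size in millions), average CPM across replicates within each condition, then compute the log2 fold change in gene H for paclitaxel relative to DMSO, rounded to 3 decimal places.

0.910

CPM(DMSO rep1) = 58005 / 63.66 = 911.1687
CPM(DMSO rep2) = 29405 / 52.35 = 561.7001
CPM(paclitaxel rep1) = 69983 / 28.53 = 2452.9618
CPM(paclitaxel rep2) = 7061 / 22.45 = 314.5212
mean CPM(DMSO) = 736.4344; mean CPM(paclitaxel) = 1383.7415
Fold change = 1383.7415 / 736.4344 = 1.87897
log2(1.87897) = 0.9099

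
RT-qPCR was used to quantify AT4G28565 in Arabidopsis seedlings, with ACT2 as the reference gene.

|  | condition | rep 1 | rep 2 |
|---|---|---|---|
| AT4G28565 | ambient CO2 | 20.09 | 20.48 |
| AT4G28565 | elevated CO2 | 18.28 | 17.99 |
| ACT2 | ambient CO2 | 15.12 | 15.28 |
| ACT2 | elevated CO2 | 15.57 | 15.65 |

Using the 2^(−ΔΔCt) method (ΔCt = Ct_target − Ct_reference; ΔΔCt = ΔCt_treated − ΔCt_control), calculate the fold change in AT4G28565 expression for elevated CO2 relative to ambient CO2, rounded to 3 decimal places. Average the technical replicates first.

Mean Ct: AT4G28565 ambient CO2 20.285; AT4G28565 elevated CO2 18.135; ACT2 ambient CO2 15.200; ACT2 elevated CO2 15.610
ΔCt(ambient CO2) = 20.285 − 15.200 = 5.085
ΔCt(elevated CO2) = 18.135 − 15.610 = 2.525
ΔΔCt = 2.525 − 5.085 = -2.560
Fold change = 2^(−(-2.560)) = 2^2.560 = 5.8971

5.897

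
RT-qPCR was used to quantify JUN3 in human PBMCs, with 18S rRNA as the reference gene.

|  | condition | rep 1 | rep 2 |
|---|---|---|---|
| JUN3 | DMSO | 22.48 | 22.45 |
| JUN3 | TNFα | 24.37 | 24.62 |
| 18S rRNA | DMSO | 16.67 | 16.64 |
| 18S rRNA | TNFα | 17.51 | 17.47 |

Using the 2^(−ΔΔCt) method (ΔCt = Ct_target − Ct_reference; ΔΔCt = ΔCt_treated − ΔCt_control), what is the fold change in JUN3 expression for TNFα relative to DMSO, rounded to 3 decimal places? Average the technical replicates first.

0.437

Mean Ct: JUN3 DMSO 22.465; JUN3 TNFα 24.495; 18S rRNA DMSO 16.655; 18S rRNA TNFα 17.490
ΔCt(DMSO) = 22.465 − 16.655 = 5.810
ΔCt(TNFα) = 24.495 − 17.490 = 7.005
ΔΔCt = 7.005 − 5.810 = 1.195
Fold change = 2^(−1.195) = 0.4368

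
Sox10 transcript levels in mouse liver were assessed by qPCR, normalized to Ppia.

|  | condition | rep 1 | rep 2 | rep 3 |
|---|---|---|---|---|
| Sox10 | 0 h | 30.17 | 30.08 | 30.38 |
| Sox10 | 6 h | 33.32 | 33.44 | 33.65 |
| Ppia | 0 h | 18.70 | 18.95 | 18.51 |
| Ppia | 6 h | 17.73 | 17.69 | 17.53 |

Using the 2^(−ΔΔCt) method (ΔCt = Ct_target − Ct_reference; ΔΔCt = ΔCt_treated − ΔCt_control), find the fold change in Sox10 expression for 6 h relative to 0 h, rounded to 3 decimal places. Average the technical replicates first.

Mean Ct: Sox10 0 h 30.210; Sox10 6 h 33.470; Ppia 0 h 18.720; Ppia 6 h 17.650
ΔCt(0 h) = 30.210 − 18.720 = 11.490
ΔCt(6 h) = 33.470 − 17.650 = 15.820
ΔΔCt = 15.820 − 11.490 = 4.330
Fold change = 2^(−4.330) = 0.0497

0.050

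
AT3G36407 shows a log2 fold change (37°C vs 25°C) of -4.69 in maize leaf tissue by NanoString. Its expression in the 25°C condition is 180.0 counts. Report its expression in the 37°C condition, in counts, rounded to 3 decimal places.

6.973

Fold change = 2^(-4.69) = 0.0387
37°C expression = 180.0 × 0.0387 = 6.973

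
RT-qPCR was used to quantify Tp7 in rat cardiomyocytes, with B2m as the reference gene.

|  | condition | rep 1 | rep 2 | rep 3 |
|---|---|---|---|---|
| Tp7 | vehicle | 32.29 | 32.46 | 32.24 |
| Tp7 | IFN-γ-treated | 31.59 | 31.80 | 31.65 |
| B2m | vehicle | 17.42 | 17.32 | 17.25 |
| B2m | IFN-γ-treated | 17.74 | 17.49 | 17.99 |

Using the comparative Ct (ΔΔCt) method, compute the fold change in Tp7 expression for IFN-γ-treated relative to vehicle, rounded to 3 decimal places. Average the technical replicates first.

2.085

Mean Ct: Tp7 vehicle 32.330; Tp7 IFN-γ-treated 31.680; B2m vehicle 17.330; B2m IFN-γ-treated 17.740
ΔCt(vehicle) = 32.330 − 17.330 = 15.000
ΔCt(IFN-γ-treated) = 31.680 − 17.740 = 13.940
ΔΔCt = 13.940 − 15.000 = -1.060
Fold change = 2^(−(-1.060)) = 2^1.060 = 2.0849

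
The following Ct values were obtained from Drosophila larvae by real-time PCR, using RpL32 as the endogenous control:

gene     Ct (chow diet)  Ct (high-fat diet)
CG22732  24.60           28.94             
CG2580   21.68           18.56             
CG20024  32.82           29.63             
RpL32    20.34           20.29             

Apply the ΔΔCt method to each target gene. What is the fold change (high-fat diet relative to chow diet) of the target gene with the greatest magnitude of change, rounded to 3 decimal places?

0.048

CG22732: ΔΔCt = (28.94−20.29) − (24.60−20.34) = 8.65 − 4.26 = 4.39; fold change = 2^-4.39 = 0.048
CG2580: ΔΔCt = (18.56−20.29) − (21.68−20.34) = -1.73 − 1.34 = -3.07; fold change = 2^3.07 = 8.398
CG20024: ΔΔCt = (29.63−20.29) − (32.82−20.34) = 9.34 − 12.48 = -3.14; fold change = 2^3.14 = 8.815
CG22732 has the largest |ΔΔCt| = 4.39.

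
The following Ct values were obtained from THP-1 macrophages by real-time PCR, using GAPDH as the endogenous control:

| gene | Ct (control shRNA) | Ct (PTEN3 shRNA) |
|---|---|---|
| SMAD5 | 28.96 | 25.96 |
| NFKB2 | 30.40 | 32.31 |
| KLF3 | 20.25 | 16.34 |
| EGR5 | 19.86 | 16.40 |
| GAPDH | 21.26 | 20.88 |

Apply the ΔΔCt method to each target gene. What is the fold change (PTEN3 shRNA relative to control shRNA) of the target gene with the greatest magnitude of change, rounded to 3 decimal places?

SMAD5: ΔΔCt = (25.96−20.88) − (28.96−21.26) = 5.08 − 7.70 = -2.62; fold change = 2^2.62 = 6.148
NFKB2: ΔΔCt = (32.31−20.88) − (30.40−21.26) = 11.43 − 9.14 = 2.29; fold change = 2^-2.29 = 0.204
KLF3: ΔΔCt = (16.34−20.88) − (20.25−21.26) = -4.54 − (-1.01) = -3.53; fold change = 2^3.53 = 11.551
EGR5: ΔΔCt = (16.40−20.88) − (19.86−21.26) = -4.48 − (-1.40) = -3.08; fold change = 2^3.08 = 8.456
KLF3 has the largest |ΔΔCt| = 3.53.

11.551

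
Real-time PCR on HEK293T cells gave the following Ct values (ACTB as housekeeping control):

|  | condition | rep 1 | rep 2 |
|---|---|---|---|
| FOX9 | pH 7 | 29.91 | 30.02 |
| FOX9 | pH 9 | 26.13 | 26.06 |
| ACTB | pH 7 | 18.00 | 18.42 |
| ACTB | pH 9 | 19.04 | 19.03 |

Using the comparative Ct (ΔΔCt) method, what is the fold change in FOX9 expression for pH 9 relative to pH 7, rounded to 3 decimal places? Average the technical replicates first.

Mean Ct: FOX9 pH 7 29.965; FOX9 pH 9 26.095; ACTB pH 7 18.210; ACTB pH 9 19.035
ΔCt(pH 7) = 29.965 − 18.210 = 11.755
ΔCt(pH 9) = 26.095 − 19.035 = 7.060
ΔΔCt = 7.060 − 11.755 = -4.695
Fold change = 2^(−(-4.695)) = 2^4.695 = 25.9022

25.902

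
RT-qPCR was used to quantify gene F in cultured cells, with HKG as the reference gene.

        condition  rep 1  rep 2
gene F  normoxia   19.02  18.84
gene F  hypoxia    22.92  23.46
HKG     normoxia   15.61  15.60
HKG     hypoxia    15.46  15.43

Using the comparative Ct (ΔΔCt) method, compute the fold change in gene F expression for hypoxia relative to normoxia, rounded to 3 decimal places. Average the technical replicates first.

Mean Ct: gene F normoxia 18.930; gene F hypoxia 23.190; HKG normoxia 15.605; HKG hypoxia 15.445
ΔCt(normoxia) = 18.930 − 15.605 = 3.325
ΔCt(hypoxia) = 23.190 − 15.445 = 7.745
ΔΔCt = 7.745 − 3.325 = 4.420
Fold change = 2^(−4.420) = 0.0467

0.047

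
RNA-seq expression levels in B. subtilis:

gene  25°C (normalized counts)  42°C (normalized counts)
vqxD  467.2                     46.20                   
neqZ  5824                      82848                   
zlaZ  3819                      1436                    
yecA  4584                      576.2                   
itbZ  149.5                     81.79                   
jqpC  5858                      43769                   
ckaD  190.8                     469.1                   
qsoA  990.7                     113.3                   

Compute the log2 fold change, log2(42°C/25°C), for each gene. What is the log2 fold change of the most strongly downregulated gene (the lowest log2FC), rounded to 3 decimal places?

-3.338

log2(46.20/467.2) = -3.338  (vqxD)
log2(82848/5824) = 3.830  (neqZ)
log2(1436/3819) = -1.411  (zlaZ)
log2(576.2/4584) = -2.992  (yecA)
log2(81.79/149.5) = -0.870  (itbZ)
log2(43769/5858) = 2.901  (jqpC)
log2(469.1/190.8) = 1.298  (ckaD)
log2(113.3/990.7) = -3.128  (qsoA)
vqxD is most strongly downregulated.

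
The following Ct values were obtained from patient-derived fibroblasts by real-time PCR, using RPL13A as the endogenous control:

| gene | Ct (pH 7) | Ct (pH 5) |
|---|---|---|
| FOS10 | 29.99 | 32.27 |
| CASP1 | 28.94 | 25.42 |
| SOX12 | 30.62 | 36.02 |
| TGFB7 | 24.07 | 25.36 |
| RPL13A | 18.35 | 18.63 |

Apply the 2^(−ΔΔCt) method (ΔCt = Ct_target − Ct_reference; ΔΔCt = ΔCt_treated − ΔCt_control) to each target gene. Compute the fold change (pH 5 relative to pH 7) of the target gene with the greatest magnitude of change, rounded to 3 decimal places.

0.029

FOS10: ΔΔCt = (32.27−18.63) − (29.99−18.35) = 13.64 − 11.64 = 2.00; fold change = 2^-2.00 = 0.250
CASP1: ΔΔCt = (25.42−18.63) − (28.94−18.35) = 6.79 − 10.59 = -3.80; fold change = 2^3.80 = 13.929
SOX12: ΔΔCt = (36.02−18.63) − (30.62−18.35) = 17.39 − 12.27 = 5.12; fold change = 2^-5.12 = 0.029
TGFB7: ΔΔCt = (25.36−18.63) − (24.07−18.35) = 6.73 − 5.72 = 1.01; fold change = 2^-1.01 = 0.497
SOX12 has the largest |ΔΔCt| = 5.12.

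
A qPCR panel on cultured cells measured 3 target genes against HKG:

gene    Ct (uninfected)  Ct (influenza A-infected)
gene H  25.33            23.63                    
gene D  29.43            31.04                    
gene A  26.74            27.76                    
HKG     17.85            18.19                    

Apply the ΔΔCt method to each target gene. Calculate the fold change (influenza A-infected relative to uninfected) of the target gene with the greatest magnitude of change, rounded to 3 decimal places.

gene H: ΔΔCt = (23.63−18.19) − (25.33−17.85) = 5.44 − 7.48 = -2.04; fold change = 2^2.04 = 4.112
gene D: ΔΔCt = (31.04−18.19) − (29.43−17.85) = 12.85 − 11.58 = 1.27; fold change = 2^-1.27 = 0.415
gene A: ΔΔCt = (27.76−18.19) − (26.74−17.85) = 9.57 − 8.89 = 0.68; fold change = 2^-0.68 = 0.624
gene H has the largest |ΔΔCt| = 2.04.

4.112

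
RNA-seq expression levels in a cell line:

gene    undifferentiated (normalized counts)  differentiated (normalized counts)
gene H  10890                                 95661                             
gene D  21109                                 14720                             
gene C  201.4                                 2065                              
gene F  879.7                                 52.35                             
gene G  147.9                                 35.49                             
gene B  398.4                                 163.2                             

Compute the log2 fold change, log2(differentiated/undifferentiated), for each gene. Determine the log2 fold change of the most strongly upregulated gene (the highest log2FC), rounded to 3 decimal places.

3.358

log2(95661/10890) = 3.135  (gene H)
log2(14720/21109) = -0.520  (gene D)
log2(2065/201.4) = 3.358  (gene C)
log2(52.35/879.7) = -4.071  (gene F)
log2(35.49/147.9) = -2.059  (gene G)
log2(163.2/398.4) = -1.288  (gene B)
gene C is most strongly upregulated.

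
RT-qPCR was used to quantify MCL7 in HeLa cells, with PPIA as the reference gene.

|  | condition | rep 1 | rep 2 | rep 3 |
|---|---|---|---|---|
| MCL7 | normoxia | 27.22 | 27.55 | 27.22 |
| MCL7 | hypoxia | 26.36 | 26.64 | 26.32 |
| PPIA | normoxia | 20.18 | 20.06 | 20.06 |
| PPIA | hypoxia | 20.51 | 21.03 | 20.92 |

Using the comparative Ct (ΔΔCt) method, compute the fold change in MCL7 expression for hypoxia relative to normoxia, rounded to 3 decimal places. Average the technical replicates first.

3.053

Mean Ct: MCL7 normoxia 27.330; MCL7 hypoxia 26.440; PPIA normoxia 20.100; PPIA hypoxia 20.820
ΔCt(normoxia) = 27.330 − 20.100 = 7.230
ΔCt(hypoxia) = 26.440 − 20.820 = 5.620
ΔΔCt = 5.620 − 7.230 = -1.610
Fold change = 2^(−(-1.610)) = 2^1.610 = 3.0525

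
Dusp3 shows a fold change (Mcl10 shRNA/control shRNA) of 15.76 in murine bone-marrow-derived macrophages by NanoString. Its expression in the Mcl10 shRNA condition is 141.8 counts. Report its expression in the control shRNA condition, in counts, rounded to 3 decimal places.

8.997

control shRNA expression = 141.8 / 15.76 = 8.997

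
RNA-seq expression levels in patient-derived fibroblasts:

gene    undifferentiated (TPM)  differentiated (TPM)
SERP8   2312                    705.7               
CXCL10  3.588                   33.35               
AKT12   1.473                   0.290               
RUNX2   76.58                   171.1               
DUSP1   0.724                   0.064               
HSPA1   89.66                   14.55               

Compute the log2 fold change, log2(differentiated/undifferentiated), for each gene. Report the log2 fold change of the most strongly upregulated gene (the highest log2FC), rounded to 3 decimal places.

log2(705.7/2312) = -1.712  (SERP8)
log2(33.35/3.588) = 3.216  (CXCL10)
log2(0.290/1.473) = -2.345  (AKT12)
log2(171.1/76.58) = 1.160  (RUNX2)
log2(0.064/0.724) = -3.500  (DUSP1)
log2(14.55/89.66) = -2.623  (HSPA1)
CXCL10 is most strongly upregulated.

3.216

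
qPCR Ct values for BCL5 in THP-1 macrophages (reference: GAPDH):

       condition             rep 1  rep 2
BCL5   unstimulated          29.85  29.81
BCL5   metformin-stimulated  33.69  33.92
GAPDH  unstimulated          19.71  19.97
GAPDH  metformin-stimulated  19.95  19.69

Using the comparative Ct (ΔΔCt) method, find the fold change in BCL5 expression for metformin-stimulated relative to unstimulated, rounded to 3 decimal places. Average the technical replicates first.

Mean Ct: BCL5 unstimulated 29.830; BCL5 metformin-stimulated 33.805; GAPDH unstimulated 19.840; GAPDH metformin-stimulated 19.820
ΔCt(unstimulated) = 29.830 − 19.840 = 9.990
ΔCt(metformin-stimulated) = 33.805 − 19.820 = 13.985
ΔΔCt = 13.985 − 9.990 = 3.995
Fold change = 2^(−3.995) = 0.0627

0.063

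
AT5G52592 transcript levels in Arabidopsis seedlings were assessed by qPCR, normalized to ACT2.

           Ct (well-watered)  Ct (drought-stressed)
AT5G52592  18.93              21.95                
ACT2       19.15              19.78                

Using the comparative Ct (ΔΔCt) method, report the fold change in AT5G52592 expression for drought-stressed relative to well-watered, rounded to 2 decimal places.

0.19

ΔCt(well-watered) = 18.930 − 19.150 = -0.220
ΔCt(drought-stressed) = 21.950 − 19.780 = 2.170
ΔΔCt = 2.170 − (-0.220) = 2.390
Fold change = 2^(−2.390) = 0.191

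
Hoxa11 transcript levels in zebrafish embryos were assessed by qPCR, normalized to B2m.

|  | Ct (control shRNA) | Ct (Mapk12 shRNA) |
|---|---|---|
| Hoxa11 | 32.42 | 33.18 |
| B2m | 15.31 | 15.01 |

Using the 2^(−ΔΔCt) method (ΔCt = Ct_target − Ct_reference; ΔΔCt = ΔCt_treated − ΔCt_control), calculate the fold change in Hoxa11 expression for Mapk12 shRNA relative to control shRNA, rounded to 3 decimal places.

ΔCt(control shRNA) = 32.420 − 15.310 = 17.110
ΔCt(Mapk12 shRNA) = 33.180 − 15.010 = 18.170
ΔΔCt = 18.170 − 17.110 = 1.060
Fold change = 2^(−1.060) = 0.4796

0.480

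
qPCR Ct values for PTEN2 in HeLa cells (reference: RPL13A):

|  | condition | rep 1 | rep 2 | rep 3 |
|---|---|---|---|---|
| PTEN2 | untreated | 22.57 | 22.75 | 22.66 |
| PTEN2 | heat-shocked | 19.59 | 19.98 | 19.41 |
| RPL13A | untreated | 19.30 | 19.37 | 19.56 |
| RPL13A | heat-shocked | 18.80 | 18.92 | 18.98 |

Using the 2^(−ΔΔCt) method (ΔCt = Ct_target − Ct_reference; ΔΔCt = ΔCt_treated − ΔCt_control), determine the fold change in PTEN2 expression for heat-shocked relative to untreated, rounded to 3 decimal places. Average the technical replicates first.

Mean Ct: PTEN2 untreated 22.660; PTEN2 heat-shocked 19.660; RPL13A untreated 19.410; RPL13A heat-shocked 18.900
ΔCt(untreated) = 22.660 − 19.410 = 3.250
ΔCt(heat-shocked) = 19.660 − 18.900 = 0.760
ΔΔCt = 0.760 − 3.250 = -2.490
Fold change = 2^(−(-2.490)) = 2^2.490 = 5.6178

5.618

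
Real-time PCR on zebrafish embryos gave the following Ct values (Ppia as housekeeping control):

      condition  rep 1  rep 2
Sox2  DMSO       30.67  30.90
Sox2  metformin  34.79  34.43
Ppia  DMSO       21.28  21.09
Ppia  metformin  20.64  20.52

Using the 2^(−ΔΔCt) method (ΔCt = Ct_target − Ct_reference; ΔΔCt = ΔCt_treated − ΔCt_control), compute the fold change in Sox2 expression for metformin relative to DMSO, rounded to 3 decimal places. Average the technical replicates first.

Mean Ct: Sox2 DMSO 30.785; Sox2 metformin 34.610; Ppia DMSO 21.185; Ppia metformin 20.580
ΔCt(DMSO) = 30.785 − 21.185 = 9.600
ΔCt(metformin) = 34.610 − 20.580 = 14.030
ΔΔCt = 14.030 − 9.600 = 4.430
Fold change = 2^(−4.430) = 0.0464

0.046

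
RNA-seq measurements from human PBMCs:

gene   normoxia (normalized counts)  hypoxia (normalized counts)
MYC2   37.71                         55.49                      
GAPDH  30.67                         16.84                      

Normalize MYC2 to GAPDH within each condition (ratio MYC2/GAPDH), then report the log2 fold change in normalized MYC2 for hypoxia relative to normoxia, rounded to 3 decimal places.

1.422

MYC2/GAPDH (normoxia) = 37.71 / 30.67 = 1.2295
MYC2/GAPDH (hypoxia) = 55.49 / 16.84 = 3.2951
Fold change = 3.2951 / 1.2295 = 2.6800
log2(2.6800) = 1.4222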